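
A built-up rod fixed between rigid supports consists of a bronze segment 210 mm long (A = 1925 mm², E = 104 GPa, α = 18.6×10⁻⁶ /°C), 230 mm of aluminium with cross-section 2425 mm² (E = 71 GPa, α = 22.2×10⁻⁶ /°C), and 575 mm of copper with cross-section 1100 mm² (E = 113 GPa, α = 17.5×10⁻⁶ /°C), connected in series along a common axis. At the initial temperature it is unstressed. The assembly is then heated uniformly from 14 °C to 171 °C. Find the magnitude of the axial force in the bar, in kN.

P ≈ 427 kN (compressive)

Free thermal expansion of the whole bar: Σ αᵢΔT Lᵢ = 18.6×10⁻⁶×157×210 + 22.2×10⁻⁶×157×230 + 17.5×10⁻⁶×157×575 = 2.995 mm.
The rigid supports impose zero overall length change; the single axial force P common to all segments must satisfy P Σ Lᵢ/(AᵢEᵢ) = δ_free.
Σ Lᵢ/(AᵢEᵢ) = 210/(1925×104×10³) + 230/(2425×71×10³) + 575/(1100×113×10³) = 7.011×10⁻⁶ mm/N.
So P = 2.995 / 7.011×10⁻⁶ = 427.2 kN, compressive.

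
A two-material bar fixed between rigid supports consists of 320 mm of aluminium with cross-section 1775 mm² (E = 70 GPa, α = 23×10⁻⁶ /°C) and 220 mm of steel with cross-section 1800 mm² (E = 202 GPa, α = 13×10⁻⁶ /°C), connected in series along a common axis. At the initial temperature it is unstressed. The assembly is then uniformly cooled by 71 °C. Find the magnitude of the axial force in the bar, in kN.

With the walls removed the bar would change length by δ_free = Σ αᵢΔT Lᵢ = 23×10⁻⁶×71×320 + 13×10⁻⁶×71×220 = 0.7256 mm.
Since the ends are fixed, an axial force P builds up, equal in every segment, with P · Σ Lᵢ/(AᵢEᵢ) = δ_free.
The series flexibility is Σ Lᵢ/(AᵢEᵢ) = 320/(1775×70×10³) + 220/(1800×202×10³) = 3.181×10⁻⁶ mm/N.
P = 0.7256 / 3.181×10⁻⁶ = 228100 N = 228.1 kN, tensile.

P ≈ 228 kN (tensile)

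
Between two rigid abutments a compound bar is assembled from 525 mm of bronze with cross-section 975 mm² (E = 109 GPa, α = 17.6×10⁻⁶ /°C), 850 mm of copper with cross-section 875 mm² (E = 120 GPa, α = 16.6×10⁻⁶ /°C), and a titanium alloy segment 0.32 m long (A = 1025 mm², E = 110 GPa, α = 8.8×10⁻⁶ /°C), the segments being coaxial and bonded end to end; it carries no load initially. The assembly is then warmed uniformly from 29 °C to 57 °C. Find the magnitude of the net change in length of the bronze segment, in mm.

|ΔL| ≈ 0.0307 mm

Free thermal expansion of the whole bar: Σ αᵢΔT Lᵢ = 17.6×10⁻⁶×28×525 + 16.6×10⁻⁶×28×850 + 8.8×10⁻⁶×28×320 = 0.7326 mm.
The rigid supports impose zero overall length change; the single axial force P common to all segments must satisfy P Σ Lᵢ/(AᵢEᵢ) = δ_free.
The series flexibility is Σ Lᵢ/(AᵢEᵢ) = 525/(975×109×10³) + 850/(875×120×10³) + 320/(1025×110×10³) = 1.587×10⁻⁵ mm/N.
So P = 0.7326 / 1.587×10⁻⁵ = 46.16 kN, compressive.
For the bronze segment, free thermal change = 17.6×10⁻⁶×28×525 = 0.2587 mm and elastic change from P = 46160×525/(975×109×10³) = 0.228 mm; these oppose, so the net change is 0.0307 mm (segment lengthens).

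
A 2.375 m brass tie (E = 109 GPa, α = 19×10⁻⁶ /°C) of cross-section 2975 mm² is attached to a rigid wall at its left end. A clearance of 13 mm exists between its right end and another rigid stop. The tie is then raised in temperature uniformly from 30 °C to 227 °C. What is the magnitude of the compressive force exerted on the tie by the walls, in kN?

P ≈ 0 kN

If the wall were absent the tie would grow by αΔT L = 19×10⁻⁶ × 197 × 2375 = 8.89 mm.
Since δ_free = 8.89 mm is less than the 13 mm gap, the tie never touches the wall. No axial force develops.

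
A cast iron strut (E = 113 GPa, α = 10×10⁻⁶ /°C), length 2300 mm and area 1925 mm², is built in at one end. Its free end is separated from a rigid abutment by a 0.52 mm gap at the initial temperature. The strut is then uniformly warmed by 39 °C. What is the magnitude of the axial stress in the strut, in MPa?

If the wall were absent the strut would grow by αΔT L = 10×10⁻⁶ × 39 × 2300 = 0.897 mm.
This exceeds the 0.52 mm gap, so the wall pushes back. The portion of expansion that must be recovered elastically is δ_free − gap = 0.897 − 0.52 = 0.377 mm.
Compatibility: PL/(AE) = 0.377 mm, so σ = P/A = E × (0.377/2300) = 18.52 MPa.

σ ≈ 18.5 MPa (compressive)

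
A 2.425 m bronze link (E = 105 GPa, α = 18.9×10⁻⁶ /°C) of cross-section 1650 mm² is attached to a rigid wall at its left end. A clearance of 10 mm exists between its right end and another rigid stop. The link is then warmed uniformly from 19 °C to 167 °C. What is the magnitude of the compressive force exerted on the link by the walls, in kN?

P ≈ 0 kN

Free thermal elongation = αΔT L = 18.9×10⁻⁶ × 148 × 2425 = 6.783 mm.
Since δ_free = 6.78 mm is less than the 10 mm gap, the link never touches the wall. No axial force develops.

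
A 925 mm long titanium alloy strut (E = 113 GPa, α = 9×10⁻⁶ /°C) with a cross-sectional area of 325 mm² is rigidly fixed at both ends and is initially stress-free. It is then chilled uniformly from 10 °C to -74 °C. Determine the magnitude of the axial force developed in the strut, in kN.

P ≈ 27.8 kN (tensile)

The ends cannot move, so σ = EαΔT = 113×10³ × 9×10⁻⁶ × 84 = 85.43 MPa.
P = AEαΔT = 325 × 113×10³ × 9×10⁻⁶ × 84 = 27.76 kN (tensile).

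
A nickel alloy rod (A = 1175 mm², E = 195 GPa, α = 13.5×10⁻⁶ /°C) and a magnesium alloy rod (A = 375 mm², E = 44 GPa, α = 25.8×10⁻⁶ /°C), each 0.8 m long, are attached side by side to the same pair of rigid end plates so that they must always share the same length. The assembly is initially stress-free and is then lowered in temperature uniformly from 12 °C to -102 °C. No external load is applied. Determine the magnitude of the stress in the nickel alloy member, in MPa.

Both members must finish at the same length. With the larger α, the magnesium alloy tends to over-contract; the plates restrain it, putting the magnesium alloy in tension and the nickel alloy in compression. With no external load the two internal forces are equal and opposite, magnitude P.
Setting the final lengths equal and cancelling L: (α₁ − α₂)ΔT = P/(A₁E₁) + P/(A₂E₂).
|α₁ − α₂|·ΔT = 12.3×10⁻⁶ × 114 = 0.001402.
1/(A₁E₁) + 1/(A₂E₂) = 1/(1175×195×10³) + 1/(375×44×10³) = 6.497×10⁻⁸ N⁻¹.
So P = 0.001402 / 6.497×10⁻⁸ = 21.58 kN.
σ_{nickel alloy} = P/A₁ = 21580/1175 = 18.37 MPa, compressive.

σ ≈ 18.4 MPa (compressive)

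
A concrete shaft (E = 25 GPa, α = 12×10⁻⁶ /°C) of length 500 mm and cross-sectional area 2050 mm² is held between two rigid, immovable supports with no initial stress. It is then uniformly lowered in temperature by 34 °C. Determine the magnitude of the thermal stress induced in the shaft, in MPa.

σ ≈ 10.2 MPa (tensile)

The supports are rigid, so the total axial strain is zero. The restrained thermal strain is ε = αΔT = 12×10⁻⁶ × 34 = 408×10⁻⁶.
σ = EαΔT = 25×10³ × 12×10⁻⁶ × 34 = 10.2 MPa (tensile; the shaft is trying to contract).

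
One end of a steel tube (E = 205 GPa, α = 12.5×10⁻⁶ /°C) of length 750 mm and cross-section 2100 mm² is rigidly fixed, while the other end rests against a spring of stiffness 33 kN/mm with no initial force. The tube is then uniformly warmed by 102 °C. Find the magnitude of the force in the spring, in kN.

P ≈ 29.8 kN

Free thermal expansion: δ_free = αΔT L = 12.5×10⁻⁶ × 102 × 750 = 0.9562 mm.
With a force P in the spring, the elastic change of the tube is PL/(AE) and that of the spring is P/k; compatibility requires their sum to equal δ_free.
P [ L/(AE) + 1/k ] = δ_free → P [ 750/(2100×205×10³) + 1/(33×10³) ] = 0.9562.
P = 0.9562 / 3.205×10⁻⁵ = 29840 N.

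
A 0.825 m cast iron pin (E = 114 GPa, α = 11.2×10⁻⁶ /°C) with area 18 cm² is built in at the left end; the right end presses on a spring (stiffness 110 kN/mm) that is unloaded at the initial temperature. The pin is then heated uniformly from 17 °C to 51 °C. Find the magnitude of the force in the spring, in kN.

The unrestrained thermal change is αΔT L = 11.2×10⁻⁶ × 34 × 825 = 0.3142 mm.
With a force P in the spring, the elastic change of the pin is PL/(AE) and that of the spring is P/k; compatibility requires their sum to equal δ_free.
So P = δ_free / [L/(AE) + 1/k] = 0.3142 / [ 825/(1800×114×10³) + 1/(110×10³) ].
P = 0.3142 / 1.311×10⁻⁵ = 23960 N.

P ≈ 24 kN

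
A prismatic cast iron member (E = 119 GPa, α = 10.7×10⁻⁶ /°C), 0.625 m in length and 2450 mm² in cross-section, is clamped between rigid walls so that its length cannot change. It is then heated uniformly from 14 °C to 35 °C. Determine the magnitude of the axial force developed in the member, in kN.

P ≈ 65.5 kN (compressive)

Full restraint means ε = 0, so the stress is σ = EαΔT = 119×10³ × 10.7×10⁻⁶ × 21 = 26.74 MPa.
Then P = σA = 26.74 × 2450 mm² = 65.51 kN, compressive.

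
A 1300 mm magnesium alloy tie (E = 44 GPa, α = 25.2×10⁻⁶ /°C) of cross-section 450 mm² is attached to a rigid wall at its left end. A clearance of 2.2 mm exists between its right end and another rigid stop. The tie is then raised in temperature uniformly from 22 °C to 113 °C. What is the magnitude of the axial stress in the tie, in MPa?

Free thermal elongation = αΔT L = 25.2×10⁻⁶ × 91 × 1300 = 2.981 mm.
After closing the 2.2 mm clearance, 2.981 − 2.2 = 0.7812 mm of expansion remains to be suppressed by the wall.
Compatibility: PL/(AE) = 0.7812 mm, so σ = P/A = E × (0.7812/1300) = 26.44 MPa.

σ ≈ 26.4 MPa (compressive)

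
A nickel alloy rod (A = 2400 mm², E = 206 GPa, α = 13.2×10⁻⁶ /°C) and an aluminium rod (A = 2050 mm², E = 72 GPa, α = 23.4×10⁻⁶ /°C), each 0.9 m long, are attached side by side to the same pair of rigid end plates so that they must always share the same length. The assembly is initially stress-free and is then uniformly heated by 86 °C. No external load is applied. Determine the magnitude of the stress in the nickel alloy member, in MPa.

The aluminium has the larger α, so on heating it would change length more than the nickel alloy if both were free. The rigid plates force a common final length, so the aluminium is put into compression and the nickel alloy into tension, with equal and opposite forces P (no external load).
Compatibility of the two members (thermal + elastic change equal): (α₁ − α₂)ΔT = P·[1/(A₁E₁) + 1/(A₂E₂)].
|α₁ − α₂|·ΔT = 10.2×10⁻⁶ × 86 = 0.0008772.
1/(A₁E₁) + 1/(A₂E₂) = 1/(2400×206×10³) + 1/(2050×72×10³) = 8.798×10⁻⁹ N⁻¹.
P = 0.0008772 / 8.798×10⁻⁹ = 99710 N = 99.71 kN.
σ_{nickel alloy} = P/A₁ = 99710/2400 = 41.54 MPa, tensile.

σ ≈ 41.5 MPa (tensile)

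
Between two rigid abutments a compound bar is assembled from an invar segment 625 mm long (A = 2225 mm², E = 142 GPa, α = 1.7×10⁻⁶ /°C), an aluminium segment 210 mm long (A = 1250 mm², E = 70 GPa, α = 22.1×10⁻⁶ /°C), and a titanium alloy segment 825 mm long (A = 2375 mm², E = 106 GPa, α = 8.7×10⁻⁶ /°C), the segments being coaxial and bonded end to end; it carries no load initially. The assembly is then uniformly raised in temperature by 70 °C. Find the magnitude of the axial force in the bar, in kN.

Free thermal expansion of the whole bar: Σ αᵢΔT Lᵢ = 1.7×10⁻⁶×70×625 + 22.1×10⁻⁶×70×210 + 8.7×10⁻⁶×70×825 = 0.9017 mm.
The walls prevent any net length change, so an axial force P (same in every segment) develops. Compatibility: P · Σ Lᵢ/(AᵢEᵢ) = δ_free.
Σ Lᵢ/(AᵢEᵢ) = 625/(2225×142×10³) + 210/(1250×70×10³) + 825/(2375×106×10³) = 7.655×10⁻⁶ mm/N.
Hence P = δ_free / Σ(L/AE) = 0.9017/7.655×10⁻⁶ = 117.8 kN (compressive).

P ≈ 118 kN (compressive)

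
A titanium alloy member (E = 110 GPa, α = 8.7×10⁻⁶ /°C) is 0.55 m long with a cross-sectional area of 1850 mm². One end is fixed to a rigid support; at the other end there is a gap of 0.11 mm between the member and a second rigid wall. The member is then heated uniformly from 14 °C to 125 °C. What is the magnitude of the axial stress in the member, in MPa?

σ ≈ 84.2 MPa (compressive)

If the wall were absent the member would grow by αΔT L = 8.7×10⁻⁶ × 111 × 550 = 0.5311 mm.
After closing the 0.11 mm clearance, 0.5311 − 0.11 = 0.4211 mm of expansion remains to be suppressed by the wall.
That suppressed elongation corresponds to σ = E·Δ/L = 110×10³ × 0.4211/550 = 84.23 MPa.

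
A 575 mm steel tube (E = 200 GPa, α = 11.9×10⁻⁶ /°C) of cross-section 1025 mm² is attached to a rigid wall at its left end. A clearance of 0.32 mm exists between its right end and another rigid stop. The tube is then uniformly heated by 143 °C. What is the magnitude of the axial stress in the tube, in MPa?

If the wall were absent the tube would grow by αΔT L = 11.9×10⁻⁶ × 143 × 575 = 0.9785 mm.
After closing the 0.32 mm clearance, 0.9785 − 0.32 = 0.6585 mm of expansion remains to be suppressed by the wall.
So σ = E(δ_free − g)/L = 200×10³ × 0.6585/575 = 229 MPa.

σ ≈ 229 MPa (compressive)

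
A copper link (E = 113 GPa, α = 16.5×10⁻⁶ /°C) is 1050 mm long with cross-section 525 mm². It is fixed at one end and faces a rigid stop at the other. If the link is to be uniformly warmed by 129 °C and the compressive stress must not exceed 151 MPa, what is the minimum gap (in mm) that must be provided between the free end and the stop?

Free expansion if unrestrained: δ_free = αΔT L = 16.5×10⁻⁶ × 129 × 1050 = 2.235 mm.
A stress of 151 MPa corresponds to the wall pushing the link back by σL/E = 151×1050/(113×10³) = 1.403 mm.
The gap must absorb the remainder: g_min = 2.235 − 1.403 = 0.8318 mm.

g ≈ 0.832 mm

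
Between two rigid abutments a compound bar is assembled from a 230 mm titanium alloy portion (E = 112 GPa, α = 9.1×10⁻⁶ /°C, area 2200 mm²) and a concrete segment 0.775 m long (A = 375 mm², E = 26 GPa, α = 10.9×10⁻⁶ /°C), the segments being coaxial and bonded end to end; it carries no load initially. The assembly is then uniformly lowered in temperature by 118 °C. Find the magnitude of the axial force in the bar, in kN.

P ≈ 15.5 kN (tensile)

If the supports were absent, the total length change would be Σ αᵢΔT Lᵢ = 9.1×10⁻⁶×118×230 + 10.9×10⁻⁶×118×775 = 1.244 mm.
Since the ends are fixed, an axial force P builds up, equal in every segment, with P · Σ Lᵢ/(AᵢEᵢ) = δ_free.
Σ Lᵢ/(AᵢEᵢ) = 230/(2200×112×10³) + 775/(375×26×10³) = 8.042×10⁻⁵ mm/N.
So P = 1.244 / 8.042×10⁻⁵ = 15.47 kN, tensile.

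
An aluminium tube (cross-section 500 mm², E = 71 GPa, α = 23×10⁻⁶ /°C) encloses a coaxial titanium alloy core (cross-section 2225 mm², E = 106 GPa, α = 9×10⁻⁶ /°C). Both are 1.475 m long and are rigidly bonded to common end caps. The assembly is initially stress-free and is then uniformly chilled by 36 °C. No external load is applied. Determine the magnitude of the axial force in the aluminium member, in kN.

Both members must finish at the same length. With the larger α, the aluminium tends to over-contract; the plates restrain it, putting the aluminium in tension and the titanium alloy in compression. With no external load the two internal forces are equal and opposite, magnitude P.
Equating the net (thermal + elastic) strains gives |α₁ − α₂|·ΔT = P·[1/(A₁E₁) + 1/(A₂E₂)].
|α₁ − α₂|·ΔT = 14×10⁻⁶ × 36 = 0.000504.
1/(A₁E₁) + 1/(A₂E₂) = 1/(500×71×10³) + 1/(2225×106×10³) = 3.241×10⁻⁸ N⁻¹.
So P = 0.000504 / 3.241×10⁻⁸ = 15.55 kN.

P ≈ 15.6 kN (tensile in the aluminium)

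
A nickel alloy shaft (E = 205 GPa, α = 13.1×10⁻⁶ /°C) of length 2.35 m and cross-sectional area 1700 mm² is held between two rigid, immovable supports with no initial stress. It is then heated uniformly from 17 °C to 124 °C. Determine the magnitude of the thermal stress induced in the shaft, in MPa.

σ ≈ 287 MPa (compressive)

The supports are rigid, so the total axial strain is zero. The restrained thermal strain is ε = αΔT = 13.1×10⁻⁶ × 107 = 1401.7×10⁻⁶.
Hence σ = E·αΔT = 205×10³ × 1401.7×10⁻⁶ = 287.3 MPa, compressive.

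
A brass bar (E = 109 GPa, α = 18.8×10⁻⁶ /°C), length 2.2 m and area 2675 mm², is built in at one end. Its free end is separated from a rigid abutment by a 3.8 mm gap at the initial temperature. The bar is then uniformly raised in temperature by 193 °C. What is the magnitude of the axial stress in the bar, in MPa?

σ ≈ 207 MPa (compressive)

Free thermal elongation = αΔT L = 18.8×10⁻⁶ × 193 × 2200 = 7.982 mm.
After closing the 3.8 mm clearance, 7.982 − 3.8 = 4.182 mm of expansion remains to be suppressed by the wall.
Compatibility: PL/(AE) = 4.182 mm, so σ = P/A = E × (4.182/2200) = 207.2 MPa.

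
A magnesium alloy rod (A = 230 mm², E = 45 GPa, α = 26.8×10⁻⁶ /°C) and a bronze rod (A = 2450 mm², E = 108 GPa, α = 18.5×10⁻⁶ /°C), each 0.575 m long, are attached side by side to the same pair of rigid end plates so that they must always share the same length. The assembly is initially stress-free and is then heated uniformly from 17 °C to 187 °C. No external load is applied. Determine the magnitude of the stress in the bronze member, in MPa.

σ ≈ 5.74 MPa (tensile)

The magnesium alloy has the larger α, so on heating it would change length more than the bronze if both were free. The rigid plates force a common final length, so the magnesium alloy is put into compression and the bronze into tension, with equal and opposite forces P (no external load).
Compatibility of the two members (thermal + elastic change equal): (α₁ − α₂)ΔT = P·[1/(A₁E₁) + 1/(A₂E₂)].
|α₁ − α₂|·ΔT = 8.3×10⁻⁶ × 170 = 0.001411.
1/(A₁E₁) + 1/(A₂E₂) = 1/(230×45×10³) + 1/(2450×108×10³) = 1.004×10⁻⁷ N⁻¹.
P = 0.001411 / 1.004×10⁻⁷ = 14050 N = 14.05 kN.
σ_{bronze} = P/A₂ = 14050/2450 = 5.736 MPa, tensile.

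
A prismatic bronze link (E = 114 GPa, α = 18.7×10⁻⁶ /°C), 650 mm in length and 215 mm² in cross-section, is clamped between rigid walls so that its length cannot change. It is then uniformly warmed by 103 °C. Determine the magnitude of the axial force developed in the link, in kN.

The ends cannot move, so σ = EαΔT = 114×10³ × 18.7×10⁻⁶ × 103 = 219.6 MPa.
Axial force P = σA = 219.6 × 215 = 47210 N = 47.21 kN, compressive.

P ≈ 47.2 kN (compressive)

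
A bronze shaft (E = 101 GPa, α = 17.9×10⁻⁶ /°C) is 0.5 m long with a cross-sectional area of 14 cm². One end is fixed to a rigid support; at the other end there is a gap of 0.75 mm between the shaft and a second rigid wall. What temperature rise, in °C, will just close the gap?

The gap closes when αΔT L = 0.75 mm, since the shaft is still unstressed at that instant.
ΔT = 0.75 / (17.9×10⁻⁶ × 500) = 83.8 °C.

ΔT ≈ 83.8 °C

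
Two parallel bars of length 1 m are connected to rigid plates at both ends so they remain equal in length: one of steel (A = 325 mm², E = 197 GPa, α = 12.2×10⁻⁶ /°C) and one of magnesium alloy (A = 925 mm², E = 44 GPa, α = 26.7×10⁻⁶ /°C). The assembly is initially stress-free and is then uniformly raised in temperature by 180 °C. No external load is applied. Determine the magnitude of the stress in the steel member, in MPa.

Equilibrium of a rigid end plate with no external load gives equal and opposite internal forces ±P in the two members. Since α_{magnesium alloy} > α_{steel}, heating drives the magnesium alloy into compression and the steel into tension.
Compatibility of the two members (thermal + elastic change equal): (α₁ − α₂)ΔT = P·[1/(A₁E₁) + 1/(A₂E₂)].
|α₁ − α₂|·ΔT = 14.5×10⁻⁶ × 180 = 0.00261.
1/(A₁E₁) + 1/(A₂E₂) = 1/(325×197×10³) + 1/(925×44×10³) = 4.019×10⁻⁸ N⁻¹.
So P = 0.00261 / 4.019×10⁻⁸ = 64.94 kN.
σ_{steel} = P/A₁ = 64940/325 = 199.8 MPa, tensile.

σ ≈ 200 MPa (tensile)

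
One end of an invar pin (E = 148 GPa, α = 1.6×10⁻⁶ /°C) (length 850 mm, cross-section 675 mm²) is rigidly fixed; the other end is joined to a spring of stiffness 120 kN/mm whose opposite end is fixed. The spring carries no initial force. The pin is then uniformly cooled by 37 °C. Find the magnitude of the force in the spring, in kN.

The unrestrained thermal change is αΔT L = 1.6×10⁻⁶ × 37 × 850 = 0.05032 mm.
Let P be the tensile force in the spring. The pin extends elastically by PL/(AE) and the spring stretches by P/k; together these equal δ_free.
P [ L/(AE) + 1/k ] = δ_free → P [ 850/(675×148×10³) + 1/(120×10³) ] = 0.05032.
P = 0.05032 / 1.684×10⁻⁵ = 2988 N.

P ≈ 2.99 kN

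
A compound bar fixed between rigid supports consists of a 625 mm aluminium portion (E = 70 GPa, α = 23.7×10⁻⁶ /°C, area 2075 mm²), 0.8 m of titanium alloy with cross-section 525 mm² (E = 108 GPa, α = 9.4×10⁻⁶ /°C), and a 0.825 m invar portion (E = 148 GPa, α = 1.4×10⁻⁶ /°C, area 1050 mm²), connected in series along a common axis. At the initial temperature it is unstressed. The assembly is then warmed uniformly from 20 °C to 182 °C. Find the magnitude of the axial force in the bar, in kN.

P ≈ 160 kN (compressive)

With the walls removed the bar would change length by δ_free = Σ αᵢΔT Lᵢ = 23.7×10⁻⁶×162×625 + 9.4×10⁻⁶×162×800 + 1.4×10⁻⁶×162×825 = 3.805 mm.
The rigid supports impose zero overall length change; the single axial force P common to all segments must satisfy P Σ Lᵢ/(AᵢEᵢ) = δ_free.
Σ Lᵢ/(AᵢEᵢ) = 625/(2075×70×10³) + 800/(525×108×10³) + 825/(1050×148×10³) = 2.372×10⁻⁵ mm/N.
Hence P = δ_free / Σ(L/AE) = 3.805/2.372×10⁻⁵ = 160.4 kN (compressive).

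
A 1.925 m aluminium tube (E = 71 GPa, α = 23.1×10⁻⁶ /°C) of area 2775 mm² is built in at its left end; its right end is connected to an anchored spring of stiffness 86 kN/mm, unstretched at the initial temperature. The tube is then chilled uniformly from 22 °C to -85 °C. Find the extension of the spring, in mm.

δ ≈ 2.59 mm

Free thermal contraction: δ_free = αΔT L = 23.1×10⁻⁶ × 107 × 1925 = 4.758 mm.
Let P be the tensile force in the spring. The tube extends elastically by PL/(AE) and the spring stretches by P/k; together these equal δ_free.
P [ L/(AE) + 1/k ] = δ_free → P [ 1925/(2775×71×10³) + 1/(86×10³) ] = 4.758.
P = 4.758 / 2.14×10⁻⁵ = 222400 N.
Spring extension = P/k = 222400/(86×10³) = 2.586 mm.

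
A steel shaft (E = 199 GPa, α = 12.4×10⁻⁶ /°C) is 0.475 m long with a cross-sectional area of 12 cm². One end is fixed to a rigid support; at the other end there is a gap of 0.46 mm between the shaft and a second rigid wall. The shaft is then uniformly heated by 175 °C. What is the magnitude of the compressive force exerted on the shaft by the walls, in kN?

Free thermal elongation = αΔT L = 12.4×10⁻⁶ × 175 × 475 = 1.031 mm.
After closing the 0.46 mm clearance, 1.031 − 0.46 = 0.5708 mm of expansion remains to be suppressed by the wall.
Compatibility: PL/(AE) = 0.5708 mm, so σ = P/A = E × (0.5708/475) = 239.1 MPa.
Force on the wall = σA = 239.1 × 1200 mm² = 286.9 kN.

P ≈ 287 kN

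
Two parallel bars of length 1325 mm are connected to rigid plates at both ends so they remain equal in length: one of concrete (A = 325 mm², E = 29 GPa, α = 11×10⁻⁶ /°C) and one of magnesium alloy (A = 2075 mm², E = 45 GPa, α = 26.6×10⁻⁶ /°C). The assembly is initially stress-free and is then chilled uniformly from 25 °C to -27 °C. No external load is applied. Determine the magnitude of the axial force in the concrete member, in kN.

P ≈ 6.94 kN (compressive in the concrete)

The magnesium alloy has the larger α, so on cooling it would change length more than the concrete if both were free. The rigid plates force a common final length, so the magnesium alloy is put into tension and the concrete into compression, with equal and opposite forces P (no external load).
Equating the net (thermal + elastic) strains gives |α₁ − α₂|·ΔT = P·[1/(A₁E₁) + 1/(A₂E₂)].
|α₁ − α₂|·ΔT = 15.6×10⁻⁶ × 52 = 0.0008112.
1/(A₁E₁) + 1/(A₂E₂) = 1/(325×29×10³) + 1/(2075×45×10³) = 1.168×10⁻⁷ N⁻¹.
P = 0.0008112 / 1.168×10⁻⁷ = 6945 N = 6.945 kN.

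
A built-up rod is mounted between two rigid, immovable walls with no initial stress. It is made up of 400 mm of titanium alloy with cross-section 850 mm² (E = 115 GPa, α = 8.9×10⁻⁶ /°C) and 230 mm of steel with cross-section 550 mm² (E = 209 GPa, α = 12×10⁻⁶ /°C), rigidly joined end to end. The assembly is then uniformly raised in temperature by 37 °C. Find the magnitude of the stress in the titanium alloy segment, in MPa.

σ ≈ 45.2 MPa (compressive)

With the walls removed the bar would change length by δ_free = Σ αᵢΔT Lᵢ = 8.9×10⁻⁶×37×400 + 12×10⁻⁶×37×230 = 0.2338 mm.
The rigid supports impose zero overall length change; the single axial force P common to all segments must satisfy P Σ Lᵢ/(AᵢEᵢ) = δ_free.
Σ Lᵢ/(AᵢEᵢ) = 400/(850×115×10³) + 230/(550×209×10³) = 6.093×10⁻⁶ mm/N.
So P = 0.2338 / 6.093×10⁻⁶ = 38.38 kN, compressive.
σ_{titanium alloy} = P / A = 38380 / 850 = 45.15 MPa.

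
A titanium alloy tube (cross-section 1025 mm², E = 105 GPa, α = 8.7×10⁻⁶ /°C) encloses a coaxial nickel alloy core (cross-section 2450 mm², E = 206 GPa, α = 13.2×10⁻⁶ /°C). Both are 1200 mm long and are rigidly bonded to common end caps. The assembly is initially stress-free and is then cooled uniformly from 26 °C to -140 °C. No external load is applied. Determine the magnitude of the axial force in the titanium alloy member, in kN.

Equilibrium of a rigid end plate with no external load gives equal and opposite internal forces ±P in the two members. Since α_{nickel alloy} > α_{titanium alloy}, cooling drives the nickel alloy into tension and the titanium alloy into compression.
Compatibility of the two members (thermal + elastic change equal): (α₁ − α₂)ΔT = P·[1/(A₁E₁) + 1/(A₂E₂)].
|α₁ − α₂|·ΔT = 4.5×10⁻⁶ × 166 = 0.000747.
1/(A₁E₁) + 1/(A₂E₂) = 1/(1025×105×10³) + 1/(2450×206×10³) = 1.127×10⁻⁸ N⁻¹.
So P = 0.000747 / 1.127×10⁻⁸ = 66.27 kN.

P ≈ 66.3 kN (compressive in the titanium alloy)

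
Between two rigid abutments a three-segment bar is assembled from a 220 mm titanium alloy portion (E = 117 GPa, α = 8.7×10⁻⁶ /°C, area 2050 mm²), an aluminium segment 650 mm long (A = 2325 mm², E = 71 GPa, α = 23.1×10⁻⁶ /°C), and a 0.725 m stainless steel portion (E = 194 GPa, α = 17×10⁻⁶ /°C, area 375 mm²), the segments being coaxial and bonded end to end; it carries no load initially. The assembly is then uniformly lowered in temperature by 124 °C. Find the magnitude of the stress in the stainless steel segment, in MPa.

If the supports were absent, the total length change would be Σ αᵢΔT Lᵢ = 8.7×10⁻⁶×124×220 + 23.1×10⁻⁶×124×650 + 17×10⁻⁶×124×725 = 3.627 mm.
The walls prevent any net length change, so an axial force P (same in every segment) develops. Compatibility: P · Σ Lᵢ/(AᵢEᵢ) = δ_free.
Σ Lᵢ/(AᵢEᵢ) = 220/(2050×117×10³) + 650/(2325×71×10³) + 725/(375×194×10³) = 1.482×10⁻⁵ mm/N.
So P = 3.627 / 1.482×10⁻⁵ = 244.8 kN, tensile.
σ_{stainless steel} = P / A = 244800 / 375 = 652.7 MPa.

σ ≈ 653 MPa (tensile)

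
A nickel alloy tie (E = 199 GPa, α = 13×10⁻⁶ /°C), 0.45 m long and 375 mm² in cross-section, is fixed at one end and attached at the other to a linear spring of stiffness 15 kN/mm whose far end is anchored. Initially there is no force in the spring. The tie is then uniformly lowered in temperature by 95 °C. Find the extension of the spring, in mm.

δ ≈ 0.51 mm

The unrestrained thermal change is αΔT L = 13×10⁻⁶ × 95 × 450 = 0.5557 mm.
Let P be the tensile force in the spring. The tie extends elastically by PL/(AE) and the spring stretches by P/k; together these equal δ_free.
P [ L/(AE) + 1/k ] = δ_free → P [ 450/(375×199×10³) + 1/(15×10³) ] = 0.5557.
P = 0.5557 / 7.27×10⁻⁵ = 7645 N.
Spring extension = P/k = 7645/(15×10³) = 0.5097 mm.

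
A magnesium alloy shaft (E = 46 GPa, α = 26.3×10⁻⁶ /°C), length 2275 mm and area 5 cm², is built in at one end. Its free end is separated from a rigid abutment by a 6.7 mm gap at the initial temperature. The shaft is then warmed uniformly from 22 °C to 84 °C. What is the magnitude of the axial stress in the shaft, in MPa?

σ ≈ 0 MPa

Unrestrained expansion: δ_free = αΔT L = 26.3×10⁻⁶ × 62 × 2275 = 3.71 mm.
Since δ_free = 3.71 mm is less than the 6.7 mm gap, the shaft never touches the wall. No axial force develops.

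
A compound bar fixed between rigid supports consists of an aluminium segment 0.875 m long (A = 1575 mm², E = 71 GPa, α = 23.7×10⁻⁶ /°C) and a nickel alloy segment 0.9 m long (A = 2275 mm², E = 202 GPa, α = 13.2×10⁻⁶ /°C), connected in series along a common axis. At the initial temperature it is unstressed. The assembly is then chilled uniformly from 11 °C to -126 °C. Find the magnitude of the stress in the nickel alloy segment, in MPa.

σ ≈ 201 MPa (tensile)

If the supports were absent, the total length change would be Σ αᵢΔT Lᵢ = 23.7×10⁻⁶×137×875 + 13.2×10⁻⁶×137×900 = 4.469 mm.
The walls prevent any net length change, so an axial force P (same in every segment) develops. Compatibility: P · Σ Lᵢ/(AᵢEᵢ) = δ_free.
Σ Lᵢ/(AᵢEᵢ) = 875/(1575×71×10³) + 900/(2275×202×10³) = 9.783×10⁻⁶ mm/N.
P = 4.469 / 9.783×10⁻⁶ = 456800 N = 456.8 kN, tensile.
σ_{nickel alloy} = P / A = 456800 / 2275 = 200.8 MPa.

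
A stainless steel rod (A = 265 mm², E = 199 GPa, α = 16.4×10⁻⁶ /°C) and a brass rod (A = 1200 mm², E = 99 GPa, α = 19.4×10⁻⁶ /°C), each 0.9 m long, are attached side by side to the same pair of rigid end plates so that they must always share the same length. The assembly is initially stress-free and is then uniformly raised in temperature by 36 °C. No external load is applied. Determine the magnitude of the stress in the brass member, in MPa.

The brass has the larger α, so on heating it would change length more than the stainless steel if both were free. The rigid plates force a common final length, so the brass is put into compression and the stainless steel into tension, with equal and opposite forces P (no external load).
Setting the final lengths equal and cancelling L: (α₁ − α₂)ΔT = P/(A₁E₁) + P/(A₂E₂).
|α₁ − α₂|·ΔT = 3×10⁻⁶ × 36 = 0.000108.
1/(A₁E₁) + 1/(A₂E₂) = 1/(265×199×10³) + 1/(1200×99×10³) = 2.738×10⁻⁸ N⁻¹.
So P = 0.000108 / 2.738×10⁻⁸ = 3.944 kN.
σ_{brass} = P/A₂ = 3944/1200 = 3.287 MPa, compressive.

σ ≈ 3.29 MPa (compressive)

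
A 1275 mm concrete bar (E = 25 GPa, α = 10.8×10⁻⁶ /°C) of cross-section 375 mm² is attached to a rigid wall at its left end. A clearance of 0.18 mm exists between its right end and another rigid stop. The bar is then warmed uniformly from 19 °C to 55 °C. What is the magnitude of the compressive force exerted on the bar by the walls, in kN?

If the wall were absent the bar would grow by αΔT L = 10.8×10⁻⁶ × 36 × 1275 = 0.4957 mm.
The gap closes (δ_free > 0.18 mm) and the wall then resists a further 0.4957 − 0.18 = 0.3157 mm of expansion.
So σ = E(δ_free − g)/L = 25×10³ × 0.3157/1275 = 6.191 MPa.
Force on the wall = σA = 6.191 × 375 mm² = 2.321 kN.

P ≈ 2.32 kN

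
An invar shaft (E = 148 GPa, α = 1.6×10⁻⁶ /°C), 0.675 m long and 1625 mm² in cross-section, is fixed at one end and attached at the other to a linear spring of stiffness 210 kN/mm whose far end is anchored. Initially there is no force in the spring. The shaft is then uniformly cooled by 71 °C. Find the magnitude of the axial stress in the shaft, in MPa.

If the spring were absent the shaft would shorten by αΔT L = 1.6×10⁻⁶ × 71 × 675 = 0.07668 mm.
With a force P in the spring, the elastic change of the shaft is PL/(AE) and that of the spring is P/k; compatibility requires their sum to equal δ_free.
So P = δ_free / [L/(AE) + 1/k] = 0.07668 / [ 675/(1625×148×10³) + 1/(210×10³) ].
P = 0.07668 / 7.569×10⁻⁶ = 10130 N.
σ = P/A = 10130/1625 = 6.235 MPa.

σ ≈ 6.23 MPa (tensile)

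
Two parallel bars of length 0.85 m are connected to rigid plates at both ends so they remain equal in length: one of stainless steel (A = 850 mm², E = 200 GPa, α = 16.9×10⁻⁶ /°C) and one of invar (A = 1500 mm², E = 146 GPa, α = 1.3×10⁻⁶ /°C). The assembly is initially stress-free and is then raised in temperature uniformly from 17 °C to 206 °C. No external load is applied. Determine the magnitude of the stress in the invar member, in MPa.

σ ≈ 188 MPa (tensile)

Equilibrium of a rigid end plate with no external load gives equal and opposite internal forces ±P in the two members. Since α_{stainless steel} > α_{invar}, heating drives the stainless steel into compression and the invar into tension.
Equating the net (thermal + elastic) strains gives |α₁ − α₂|·ΔT = P·[1/(A₁E₁) + 1/(A₂E₂)].
|α₁ − α₂|·ΔT = 15.6×10⁻⁶ × 189 = 0.002948.
1/(A₁E₁) + 1/(A₂E₂) = 1/(850×200×10³) + 1/(1500×146×10³) = 1.045×10⁻⁸ N⁻¹.
P = 0.002948 / 1.045×10⁻⁸ = 282200 N = 282.2 kN.
σ_{invar} = P/A₂ = 282200/1500 = 188.1 MPa, tensile.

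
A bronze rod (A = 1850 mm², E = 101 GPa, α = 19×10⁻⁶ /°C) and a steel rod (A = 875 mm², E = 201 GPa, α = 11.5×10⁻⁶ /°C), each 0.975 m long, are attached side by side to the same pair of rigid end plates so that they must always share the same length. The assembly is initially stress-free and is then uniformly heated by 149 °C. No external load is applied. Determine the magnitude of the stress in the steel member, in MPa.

σ ≈ 116 MPa (tensile)

Equilibrium of a rigid end plate with no external load gives equal and opposite internal forces ±P in the two members. Since α_{bronze} > α_{steel}, heating drives the bronze into compression and the steel into tension.
Setting the final lengths equal and cancelling L: (α₁ − α₂)ΔT = P/(A₁E₁) + P/(A₂E₂).
|α₁ − α₂|·ΔT = 7.5×10⁻⁶ × 149 = 0.001118.
1/(A₁E₁) + 1/(A₂E₂) = 1/(1850×101×10³) + 1/(875×201×10³) = 1.104×10⁻⁸ N⁻¹.
P = 0.001118 / 1.104×10⁻⁸ = 101200 N = 101.2 kN.
σ_{steel} = P/A₂ = 101200/875 = 115.7 MPa, tensile.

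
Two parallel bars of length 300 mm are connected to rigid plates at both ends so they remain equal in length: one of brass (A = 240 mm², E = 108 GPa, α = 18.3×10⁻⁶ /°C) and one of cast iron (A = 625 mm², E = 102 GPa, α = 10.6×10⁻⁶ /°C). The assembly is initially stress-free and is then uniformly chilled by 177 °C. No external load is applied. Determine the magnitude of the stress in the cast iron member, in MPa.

Both members must finish at the same length. With the larger α, the brass tends to over-contract; the plates restrain it, putting the brass in tension and the cast iron in compression. With no external load the two internal forces are equal and opposite, magnitude P.
Equating the net (thermal + elastic) strains gives |α₁ − α₂|·ΔT = P·[1/(A₁E₁) + 1/(A₂E₂)].
|α₁ − α₂|·ΔT = 7.7×10⁻⁶ × 177 = 0.001363.
1/(A₁E₁) + 1/(A₂E₂) = 1/(240×108×10³) + 1/(625×102×10³) = 5.427×10⁻⁸ N⁻¹.
So P = 0.001363 / 5.427×10⁻⁸ = 25.11 kN.
σ_{cast iron} = P/A₂ = 25110/625 = 40.18 MPa, compressive.

σ ≈ 40.2 MPa (compressive)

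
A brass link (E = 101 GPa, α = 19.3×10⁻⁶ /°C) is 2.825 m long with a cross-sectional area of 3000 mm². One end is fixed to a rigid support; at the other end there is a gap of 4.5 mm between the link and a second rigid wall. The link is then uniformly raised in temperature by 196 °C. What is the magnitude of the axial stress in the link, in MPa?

Free thermal elongation = αΔT L = 19.3×10⁻⁶ × 196 × 2825 = 10.69 mm.
The gap closes (δ_free > 4.5 mm) and the wall then resists a further 10.69 − 4.5 = 6.186 mm of expansion.
So σ = E(δ_free − g)/L = 101×10³ × 6.186/2825 = 221.2 MPa.

σ ≈ 221 MPa (compressive)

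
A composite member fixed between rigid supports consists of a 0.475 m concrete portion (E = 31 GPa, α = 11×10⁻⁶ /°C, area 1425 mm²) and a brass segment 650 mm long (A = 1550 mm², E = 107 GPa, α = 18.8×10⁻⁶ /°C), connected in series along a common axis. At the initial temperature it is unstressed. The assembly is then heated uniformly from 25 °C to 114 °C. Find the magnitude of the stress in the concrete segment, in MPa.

If the supports were absent, the total length change would be Σ αᵢΔT Lᵢ = 11×10⁻⁶×89×475 + 18.8×10⁻⁶×89×650 = 1.553 mm.
The rigid supports impose zero overall length change; the single axial force P common to all segments must satisfy P Σ Lᵢ/(AᵢEᵢ) = δ_free.
The series flexibility is Σ Lᵢ/(AᵢEᵢ) = 475/(1425×31×10³) + 650/(1550×107×10³) = 1.467×10⁻⁵ mm/N.
Hence P = δ_free / Σ(L/AE) = 1.553/1.467×10⁻⁵ = 105.8 kN (compressive).
σ_{concrete} = P / A = 105800 / 1425 = 74.26 MPa.

σ ≈ 74.3 MPa (compressive)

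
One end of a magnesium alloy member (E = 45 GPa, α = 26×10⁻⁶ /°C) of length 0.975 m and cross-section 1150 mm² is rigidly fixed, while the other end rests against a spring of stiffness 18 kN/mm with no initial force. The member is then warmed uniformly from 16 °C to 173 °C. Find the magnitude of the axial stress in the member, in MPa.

σ ≈ 46.5 MPa (compressive)

The unrestrained thermal change is αΔT L = 26×10⁻⁶ × 157 × 975 = 3.98 mm.
Let P be the compressive force at the spring. The member shortens elastically by PL/(AE) and the spring compresses by P/k; together these equal δ_free.
So P = δ_free / [L/(AE) + 1/k] = 3.98 / [ 975/(1150×45×10³) + 1/(18×10³) ].
P = 3.98 / 7.44×10⁻⁵ = 53500 N.
σ = P/A = 53500/1150 = 46.52 MPa.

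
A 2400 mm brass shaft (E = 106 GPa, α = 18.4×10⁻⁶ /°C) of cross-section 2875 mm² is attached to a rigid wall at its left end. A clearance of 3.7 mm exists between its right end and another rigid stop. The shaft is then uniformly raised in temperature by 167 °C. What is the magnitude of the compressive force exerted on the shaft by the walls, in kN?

P ≈ 467 kN

Free thermal elongation = αΔT L = 18.4×10⁻⁶ × 167 × 2400 = 7.375 mm.
After closing the 3.7 mm clearance, 7.375 − 3.7 = 3.675 mm of expansion remains to be suppressed by the wall.
So σ = E(δ_free − g)/L = 106×10³ × 3.675/2400 = 162.3 MPa.
P = σA = 162.3 × 2875 = 466.6 kN.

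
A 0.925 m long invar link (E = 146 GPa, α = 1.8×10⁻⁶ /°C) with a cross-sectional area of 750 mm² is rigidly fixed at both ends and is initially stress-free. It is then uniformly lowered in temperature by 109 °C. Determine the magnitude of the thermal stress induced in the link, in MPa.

The supports are rigid, so the total axial strain is zero. The restrained thermal strain is ε = αΔT = 1.8×10⁻⁶ × 109 = 196.2×10⁻⁶.
σ = EαΔT = 146×10³ × 1.8×10⁻⁶ × 109 = 28.65 MPa (tensile; the link is trying to contract).

σ ≈ 28.6 MPa (tensile)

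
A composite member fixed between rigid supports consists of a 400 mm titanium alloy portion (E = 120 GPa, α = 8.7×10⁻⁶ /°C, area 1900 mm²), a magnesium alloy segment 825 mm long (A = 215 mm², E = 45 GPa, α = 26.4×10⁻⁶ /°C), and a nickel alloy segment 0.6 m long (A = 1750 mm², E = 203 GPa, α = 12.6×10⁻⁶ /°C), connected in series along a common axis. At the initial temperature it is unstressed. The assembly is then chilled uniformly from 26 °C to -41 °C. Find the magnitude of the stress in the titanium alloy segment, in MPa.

Free thermal contraction of the whole bar: Σ αᵢΔT Lᵢ = 8.7×10⁻⁶×67×400 + 26.4×10⁻⁶×67×825 + 12.6×10⁻⁶×67×600 = 2.199 mm.
The rigid supports impose zero overall length change; the single axial force P common to all segments must satisfy P Σ Lᵢ/(AᵢEᵢ) = δ_free.
The series flexibility is Σ Lᵢ/(AᵢEᵢ) = 400/(1900×120×10³) + 825/(215×45×10³) + 600/(1750×203×10³) = 8.871×10⁻⁵ mm/N.
Hence P = δ_free / Σ(L/AE) = 2.199/8.871×10⁻⁵ = 24.79 kN (tensile).
σ_{titanium alloy} = P / A = 24790 / 1900 = 13.05 MPa.

σ ≈ 13 MPa (tensile)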